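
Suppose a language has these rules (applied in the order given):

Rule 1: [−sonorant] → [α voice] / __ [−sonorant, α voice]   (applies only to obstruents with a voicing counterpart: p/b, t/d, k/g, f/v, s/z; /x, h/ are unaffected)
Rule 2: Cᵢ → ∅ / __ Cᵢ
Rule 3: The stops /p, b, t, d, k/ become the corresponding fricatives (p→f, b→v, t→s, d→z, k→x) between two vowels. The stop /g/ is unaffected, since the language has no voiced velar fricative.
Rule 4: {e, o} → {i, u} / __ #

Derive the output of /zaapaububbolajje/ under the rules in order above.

zaafauvuvolaji

Rule 1 (regressive voicing assimilation): no segment meets the environment; /zaapaububbolajje/ is unchanged.
Rule 2 (degemination): /bb/ is a geminate; the first /b/ deletes. /jj/ is a geminate; the first /j/ deletes. /zaapaububbolajje/ → zaapaububolaje.
Rule 3 (intervocalic spirantization): /p/ is a stop between vowels /a/ and /a/, so it spirantizes to the fricative [f]. /b/ is a stop between vowels /u/ and /u/, so it spirantizes to the fricative [v]. /b/ is a stop between vowels /u/ and /o/, so it spirantizes to the fricative [v]. /zaapaububolaje/ → zaafauvuvolaje.
Rule 4 (final vowel raising): /e/ is a mid vowel in word-final position, so it raises to [i]. /zaafauvuvolaje/ → zaafauvuvolaji.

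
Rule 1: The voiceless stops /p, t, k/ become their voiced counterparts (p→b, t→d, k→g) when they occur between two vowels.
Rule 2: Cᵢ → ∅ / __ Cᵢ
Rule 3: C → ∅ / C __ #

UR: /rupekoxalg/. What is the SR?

Rule 1 (intervocalic voicing): /p/ is a voiceless stop between vowels /u/ and /e/, so it voices to [b]. /k/ is a voiceless stop between vowels /e/ and /o/, so it voices to [g]. /rupekoxalg/ → rubegoxalg.
Rule 2 (degemination): no segment meets the environment; /rubegoxalg/ is unchanged.
Rule 3 (final cluster simplification): /g/ is the second consonant of a word-final cluster /lg/, so it deletes. /rubegoxalg/ → rubegoxal.

rubegoxal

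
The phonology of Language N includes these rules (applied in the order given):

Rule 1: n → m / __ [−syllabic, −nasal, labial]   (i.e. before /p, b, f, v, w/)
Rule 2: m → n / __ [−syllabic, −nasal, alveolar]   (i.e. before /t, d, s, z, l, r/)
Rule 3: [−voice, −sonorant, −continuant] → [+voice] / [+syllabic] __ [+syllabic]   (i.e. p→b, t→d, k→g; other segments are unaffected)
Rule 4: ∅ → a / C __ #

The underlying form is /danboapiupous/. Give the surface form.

Rule 1 (nasal place assimilation): /n/ precedes the labial consonant /b/, so it assimilates in place to [m]. /danboapiupous/ → damboapiupous.
Rule 2 (nasal place assimilation): no segment meets the environment; /damboapiupous/ is unchanged.
Rule 3 (intervocalic voicing): /p/ is a voiceless stop between vowels /a/ and /i/, so it voices to [b]. /p/ is a voiceless stop between vowels /u/ and /o/, so it voices to [b]. /damboapiupous/ → damboabiubous.
Rule 4 (final a-epenthesis): the form ends in the consonant /s/, so [a] is inserted word-finally. /damboabiubous/ → damboabiubousa.

damboabiubousa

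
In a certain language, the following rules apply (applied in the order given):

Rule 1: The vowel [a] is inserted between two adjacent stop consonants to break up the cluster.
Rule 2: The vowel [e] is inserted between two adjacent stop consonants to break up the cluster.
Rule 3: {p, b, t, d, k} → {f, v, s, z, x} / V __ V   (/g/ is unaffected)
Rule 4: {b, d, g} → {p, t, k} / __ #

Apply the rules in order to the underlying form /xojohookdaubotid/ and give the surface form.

xojohooxazauvosit

Rule 1 (stop-cluster a-epenthesis): /k/ and /d/ form a stop–stop cluster, so [a] is inserted between them. /xojohookdaubotid/ → xojohookadaubotid.
Rule 2 (stop-cluster e-epenthesis): no segment meets the environment; /xojohookadaubotid/ is unchanged.
Rule 3 (intervocalic spirantization): /k/ is a stop between vowels /o/ and /a/, so it spirantizes to the fricative [x]. /d/ is a stop between vowels /a/ and /a/, so it spirantizes to the fricative [z]. /b/ is a stop between vowels /u/ and /o/, so it spirantizes to the fricative [v]. /t/ is a stop between vowels /o/ and /i/, so it spirantizes to the fricative [s]. /xojohookadaubotid/ → xojohooxazauvosid.
Rule 4 (final devoicing): /d/ is a voiced stop in word-final position, so it devoices to [t]. /xojohooxazauvosid/ → xojohooxazauvosit.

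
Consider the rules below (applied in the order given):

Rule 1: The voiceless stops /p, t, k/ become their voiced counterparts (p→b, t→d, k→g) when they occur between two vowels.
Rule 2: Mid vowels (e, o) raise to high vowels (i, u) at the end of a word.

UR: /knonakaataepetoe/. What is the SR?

Rule 1 (intervocalic voicing): /k/ is a voiceless stop between vowels /a/ and /a/, so it voices to [g]. /t/ is a voiceless stop between vowels /a/ and /a/, so it voices to [d]. /p/ is a voiceless stop between vowels /e/ and /e/, so it voices to [b]. /t/ is a voiceless stop between vowels /e/ and /o/, so it voices to [d]. /knonakaataepetoe/ → knonagaadaebedoe.
Rule 2 (final vowel raising): /e/ is a mid vowel in word-final position, so it raises to [i]. /knonagaadaebedoe/ → knonagaadaebedoi.

knonagaadaebedoi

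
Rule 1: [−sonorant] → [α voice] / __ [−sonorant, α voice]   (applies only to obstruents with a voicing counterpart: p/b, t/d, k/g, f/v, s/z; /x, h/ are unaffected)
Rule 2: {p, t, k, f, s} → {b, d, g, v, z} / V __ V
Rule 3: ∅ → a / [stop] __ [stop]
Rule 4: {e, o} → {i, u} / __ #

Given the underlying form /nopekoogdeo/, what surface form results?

nobegoogadeu

Rule 1 (regressive voicing assimilation): no segment meets the environment; /nopekoogdeo/ is unchanged.
Rule 2 (intervocalic voicing): /p/ is a voiceless obstruent between vowels /o/ and /e/, so it voices to [b]. /k/ is a voiceless obstruent between vowels /e/ and /o/, so it voices to [g]. /nopekoogdeo/ → nobegoogdeo.
Rule 3 (stop-cluster a-epenthesis): /g/ and /d/ form a stop–stop cluster, so [a] is inserted between them. /nobegoogdeo/ → nobegoogadeo.
Rule 4 (final vowel raising): /o/ is a mid vowel in word-final position, so it raises to [u]. /nobegoogadeo/ → nobegoogadeu.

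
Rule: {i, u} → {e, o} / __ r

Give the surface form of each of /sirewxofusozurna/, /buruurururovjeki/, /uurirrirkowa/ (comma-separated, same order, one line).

serewxofusozorna, boruorororovjeki, uorerrerkowa

/sirewxofusozurna/: /i/ is a high vowel immediately before /r/, so it lowers to [e]. /u/ is a high vowel immediately before /r/, so it lowers to [o]. → [serewxofusozorna].
/buruurururovjeki/: /u/ is a high vowel immediately before /r/, so it lowers to [o]. /u/ is a high vowel immediately before /r/, so it lowers to [o]. /u/ is a high vowel immediately before /r/, so it lowers to [o]. /u/ is a high vowel immediately before /r/, so it lowers to [o]. → [boruorororovjeki].
/uurirrirkowa/: /u/ is a high vowel immediately before /r/, so it lowers to [o]. /i/ is a high vowel immediately before /r/, so it lowers to [e]. /i/ is a high vowel immediately before /r/, so it lowers to [e]. → [uorerrerkowa].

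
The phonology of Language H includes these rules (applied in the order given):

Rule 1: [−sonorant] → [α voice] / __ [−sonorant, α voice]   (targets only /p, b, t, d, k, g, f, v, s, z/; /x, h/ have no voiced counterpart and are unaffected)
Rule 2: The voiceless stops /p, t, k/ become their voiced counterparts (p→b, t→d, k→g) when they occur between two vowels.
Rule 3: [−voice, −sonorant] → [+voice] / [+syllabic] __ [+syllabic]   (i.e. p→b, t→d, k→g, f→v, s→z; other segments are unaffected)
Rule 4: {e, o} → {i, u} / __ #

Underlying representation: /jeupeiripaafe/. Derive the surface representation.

Rule 1 (regressive voicing assimilation): no segment meets the environment; /jeupeiripaafe/ is unchanged.
Rule 2 (intervocalic voicing): /p/ is a voiceless stop between vowels /u/ and /e/, so it voices to [b]. /p/ is a voiceless stop between vowels /i/ and /a/, so it voices to [b]. /jeupeiripaafe/ → jeubeiribaafe.
Rule 3 (intervocalic voicing): /f/ is a voiceless obstruent between vowels /a/ and /e/, so it voices to [v]. /jeubeiribaafe/ → jeubeiribaave.
Rule 4 (final vowel raising): /e/ is a mid vowel in word-final position, so it raises to [i]. /jeubeiribaave/ → jeubeiribaavi.

jeubeiribaavi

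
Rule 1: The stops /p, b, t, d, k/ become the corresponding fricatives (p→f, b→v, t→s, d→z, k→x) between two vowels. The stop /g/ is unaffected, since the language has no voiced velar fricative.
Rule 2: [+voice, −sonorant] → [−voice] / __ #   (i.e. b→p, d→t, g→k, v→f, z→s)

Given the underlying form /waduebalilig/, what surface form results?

wazuevalilik

Rule 1 (intervocalic spirantization): /d/ is a stop between vowels /a/ and /u/, so it spirantizes to the fricative [z]. /b/ is a stop between vowels /e/ and /a/, so it spirantizes to the fricative [v]. /waduebalilig/ → wazuevalilig.
Rule 2 (final devoicing): /g/ is a voiced obstruent in word-final position, so it devoices to [k]. /wazuevalilig/ → wazuevalilik.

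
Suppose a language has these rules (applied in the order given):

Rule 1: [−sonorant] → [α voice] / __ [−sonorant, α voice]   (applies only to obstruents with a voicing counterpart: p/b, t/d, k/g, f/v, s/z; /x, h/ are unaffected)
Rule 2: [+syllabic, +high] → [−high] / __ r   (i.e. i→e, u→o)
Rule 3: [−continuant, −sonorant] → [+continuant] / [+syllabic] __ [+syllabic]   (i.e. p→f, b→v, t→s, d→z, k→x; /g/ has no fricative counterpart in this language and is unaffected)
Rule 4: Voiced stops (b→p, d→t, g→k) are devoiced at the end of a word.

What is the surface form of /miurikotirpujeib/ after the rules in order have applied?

Rule 1 (regressive voicing assimilation): no segment meets the environment; /miurikotirpujeib/ is unchanged.
Rule 2 (pre-rhotic lowering): /u/ is a high vowel immediately before /r/, so it lowers to [o]. /i/ is a high vowel immediately before /r/, so it lowers to [e]. /miurikotirpujeib/ → miorikoterpujeib.
Rule 3 (intervocalic spirantization): /k/ is a stop between vowels /i/ and /o/, so it spirantizes to the fricative [x]. /t/ is a stop between vowels /o/ and /e/, so it spirantizes to the fricative [s]. /miorikoterpujeib/ → miorixoserpujeib.
Rule 4 (final devoicing): /b/ is a voiced stop in word-final position, so it devoices to [p]. /miorixoserpujeib/ → miorixoserpujeip.

miorixoserpujeip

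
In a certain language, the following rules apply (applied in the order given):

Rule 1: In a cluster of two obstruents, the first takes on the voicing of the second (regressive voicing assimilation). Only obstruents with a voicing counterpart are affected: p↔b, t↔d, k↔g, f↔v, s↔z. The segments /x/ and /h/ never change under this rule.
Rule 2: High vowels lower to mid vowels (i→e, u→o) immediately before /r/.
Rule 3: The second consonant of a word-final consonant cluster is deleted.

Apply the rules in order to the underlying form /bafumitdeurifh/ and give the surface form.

bafumiddeorif

Rule 1 (regressive voicing assimilation): /t/ precedes the voiced obstruent /d/, so it voices to [d] by assimilation. /bafumitdeurifh/ → bafumiddeurifh.
Rule 2 (pre-rhotic lowering): /u/ is a high vowel immediately before /r/, so it lowers to [o]. /bafumiddeurifh/ → bafumiddeorifh.
Rule 3 (final cluster simplification): /h/ is the second consonant of a word-final cluster /fh/, so it deletes. /bafumiddeorifh/ → bafumiddeorif.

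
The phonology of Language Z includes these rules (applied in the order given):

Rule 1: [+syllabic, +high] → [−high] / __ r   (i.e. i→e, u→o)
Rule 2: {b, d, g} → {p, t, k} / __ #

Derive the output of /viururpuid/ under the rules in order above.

Rule 1 (pre-rhotic lowering): /u/ is a high vowel immediately before /r/, so it lowers to [o]. /u/ is a high vowel immediately before /r/, so it lowers to [o]. /viururpuid/ → viororpuid.
Rule 2 (final devoicing): /d/ is a voiced stop in word-final position, so it devoices to [t]. /viororpuid/ → viororpuit.

viororpuit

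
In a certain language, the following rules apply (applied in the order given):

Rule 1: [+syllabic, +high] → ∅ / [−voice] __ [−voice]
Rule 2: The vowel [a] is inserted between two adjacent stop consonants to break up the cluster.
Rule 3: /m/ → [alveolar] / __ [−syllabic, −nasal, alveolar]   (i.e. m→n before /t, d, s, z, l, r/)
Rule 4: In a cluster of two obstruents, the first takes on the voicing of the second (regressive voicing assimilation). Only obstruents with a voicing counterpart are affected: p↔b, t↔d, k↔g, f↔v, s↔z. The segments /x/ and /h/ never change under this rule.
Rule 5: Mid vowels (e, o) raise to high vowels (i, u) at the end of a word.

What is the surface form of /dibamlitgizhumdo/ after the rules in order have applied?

Rule 1 (high vowel syncope): no segment meets the environment; /dibamlitgizhumdo/ is unchanged.
Rule 2 (stop-cluster a-epenthesis): /t/ and /g/ form a stop–stop cluster, so [a] is inserted between them. /dibamlitgizhumdo/ → dibamlitagizhumdo.
Rule 3 (nasal place assimilation): /m/ precedes the alveolar consonant /l/, so it assimilates in place to [n]. /m/ precedes the alveolar consonant /d/, so it assimilates in place to [n]. /dibamlitagizhumdo/ → dibanlitagizhundo.
Rule 4 (regressive voicing assimilation): /z/ precedes the voiceless obstruent /h/, so it devoices to [s] by assimilation. /dibanlitagizhundo/ → dibanlitagishundo.
Rule 5 (final vowel raising): /o/ is a mid vowel in word-final position, so it raises to [u]. /dibanlitagishundo/ → dibanlitagishundu.

dibanlitagishundu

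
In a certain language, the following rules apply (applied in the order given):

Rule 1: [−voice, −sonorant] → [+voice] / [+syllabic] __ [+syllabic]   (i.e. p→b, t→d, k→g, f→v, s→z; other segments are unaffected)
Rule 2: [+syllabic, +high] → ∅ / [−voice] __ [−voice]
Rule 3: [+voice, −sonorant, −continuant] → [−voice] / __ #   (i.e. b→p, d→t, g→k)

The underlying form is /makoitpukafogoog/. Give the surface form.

Rule 1 (intervocalic voicing): /k/ is a voiceless obstruent between vowels /a/ and /o/, so it voices to [g]. /k/ is a voiceless obstruent between vowels /u/ and /a/, so it voices to [g]. /f/ is a voiceless obstruent between vowels /a/ and /o/, so it voices to [v]. /makoitpukafogoog/ → magoitpugavogoog.
Rule 2 (high vowel syncope): no segment meets the environment; /magoitpugavogoog/ is unchanged.
Rule 3 (final devoicing): /g/ is a voiced stop in word-final position, so it devoices to [k]. /magoitpugavogoog/ → magoitpugavogook.

magoitpugavogook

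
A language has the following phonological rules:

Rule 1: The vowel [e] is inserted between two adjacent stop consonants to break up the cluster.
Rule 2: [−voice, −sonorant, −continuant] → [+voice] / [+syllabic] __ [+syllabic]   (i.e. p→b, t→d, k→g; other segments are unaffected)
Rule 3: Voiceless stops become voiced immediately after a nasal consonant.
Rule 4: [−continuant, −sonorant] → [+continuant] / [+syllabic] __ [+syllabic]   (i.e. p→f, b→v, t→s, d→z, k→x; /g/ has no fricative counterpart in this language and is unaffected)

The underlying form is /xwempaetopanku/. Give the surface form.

Rule 1 (stop-cluster e-epenthesis): no segment meets the environment; /xwempaetopanku/ is unchanged.
Rule 2 (intervocalic voicing): /t/ is a voiceless stop between vowels /e/ and /o/, so it voices to [d]. /p/ is a voiceless stop between vowels /o/ and /a/, so it voices to [b]. /xwempaetopanku/ → xwempaedobanku.
Rule 3 (post-nasal voicing): /p/ is a voiceless stop immediately after the nasal /m/, so it voices to [b]. /k/ is a voiceless stop immediately after the nasal /n/, so it voices to [g]. /xwempaedobanku/ → xwembaedobangu.
Rule 4 (intervocalic spirantization): /d/ is a stop between vowels /e/ and /o/, so it spirantizes to the fricative [z]. /b/ is a stop between vowels /o/ and /a/, so it spirantizes to the fricative [v]. /xwembaedobangu/ → xwembaezovangu.

xwembaezovangu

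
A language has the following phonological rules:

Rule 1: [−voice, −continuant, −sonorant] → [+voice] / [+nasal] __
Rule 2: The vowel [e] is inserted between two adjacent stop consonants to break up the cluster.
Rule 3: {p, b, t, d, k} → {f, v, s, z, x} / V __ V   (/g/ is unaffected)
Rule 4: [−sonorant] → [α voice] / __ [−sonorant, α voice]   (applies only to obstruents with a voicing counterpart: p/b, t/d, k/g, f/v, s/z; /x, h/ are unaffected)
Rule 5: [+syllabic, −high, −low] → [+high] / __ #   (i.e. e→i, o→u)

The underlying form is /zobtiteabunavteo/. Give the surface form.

zovesiseavunafteu

Rule 1 (post-nasal voicing): no segment meets the environment; /zobtiteabunavteo/ is unchanged.
Rule 2 (stop-cluster e-epenthesis): /b/ and /t/ form a stop–stop cluster, so [e] is inserted between them. /zobtiteabunavteo/ → zobetiteabunavteo.
Rule 3 (intervocalic spirantization): /b/ is a stop between vowels /o/ and /e/, so it spirantizes to the fricative [v]. /t/ is a stop between vowels /e/ and /i/, so it spirantizes to the fricative [s]. /t/ is a stop between vowels /i/ and /e/, so it spirantizes to the fricative [s]. /b/ is a stop between vowels /a/ and /u/, so it spirantizes to the fricative [v]. /zobetiteabunavteo/ → zovesiseavunavteo.
Rule 4 (regressive voicing assimilation): /v/ precedes the voiceless obstruent /t/, so it devoices to [f] by assimilation. /zovesiseavunavteo/ → zovesiseavunafteo.
Rule 5 (final vowel raising): /o/ is a mid vowel in word-final position, so it raises to [u]. /zovesiseavunafteo/ → zovesiseavunafteu.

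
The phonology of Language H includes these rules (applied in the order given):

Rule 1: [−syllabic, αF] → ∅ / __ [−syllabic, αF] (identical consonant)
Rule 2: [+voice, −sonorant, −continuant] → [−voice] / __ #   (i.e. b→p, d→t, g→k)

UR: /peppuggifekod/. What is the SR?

pepugifekot

Rule 1 (degemination): /pp/ is a geminate; the first /p/ deletes. /gg/ is a geminate; the first /g/ deletes. /peppuggifekod/ → pepugifekod.
Rule 2 (final devoicing): /d/ is a voiced stop in word-final position, so it devoices to [t]. /pepugifekod/ → pepugifekot.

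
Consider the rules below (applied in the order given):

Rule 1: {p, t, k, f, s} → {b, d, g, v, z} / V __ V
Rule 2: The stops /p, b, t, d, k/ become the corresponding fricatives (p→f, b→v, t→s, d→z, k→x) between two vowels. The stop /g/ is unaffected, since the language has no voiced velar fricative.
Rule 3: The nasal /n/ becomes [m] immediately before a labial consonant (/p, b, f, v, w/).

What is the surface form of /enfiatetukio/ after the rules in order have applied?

Rule 1 (intervocalic voicing): /t/ is a voiceless obstruent between vowels /a/ and /e/, so it voices to [d]. /t/ is a voiceless obstruent between vowels /e/ and /u/, so it voices to [d]. /k/ is a voiceless obstruent between vowels /u/ and /i/, so it voices to [g]. /enfiatetukio/ → enfiadedugio.
Rule 2 (intervocalic spirantization): /d/ is a stop between vowels /a/ and /e/, so it spirantizes to the fricative [z]. /d/ is a stop between vowels /e/ and /u/, so it spirantizes to the fricative [z]. /enfiadedugio/ → enfiazezugio.
Rule 3 (nasal place assimilation): /n/ precedes the labial consonant /f/, so it assimilates in place to [m]. /enfiazezugio/ → emfiazezugio.

emfiazezugio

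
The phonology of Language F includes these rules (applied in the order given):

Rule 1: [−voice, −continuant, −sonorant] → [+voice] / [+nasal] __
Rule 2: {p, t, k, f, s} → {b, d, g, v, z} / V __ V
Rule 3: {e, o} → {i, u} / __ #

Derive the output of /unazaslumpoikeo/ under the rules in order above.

Rule 1 (post-nasal voicing): /p/ is a voiceless stop immediately after the nasal /m/, so it voices to [b]. /unazaslumpoikeo/ → unazaslumboikeo.
Rule 2 (intervocalic voicing): /k/ is a voiceless obstruent between vowels /i/ and /e/, so it voices to [g]. /unazaslumboikeo/ → unazaslumboigeo.
Rule 3 (final vowel raising): /o/ is a mid vowel in word-final position, so it raises to [u]. /unazaslumboigeo/ → unazaslumboigeu.

unazaslumboigeu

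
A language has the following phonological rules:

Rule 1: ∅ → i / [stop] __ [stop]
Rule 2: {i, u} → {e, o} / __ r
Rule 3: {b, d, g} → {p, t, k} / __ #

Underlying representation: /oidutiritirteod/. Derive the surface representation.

oiduteriterteot

Rule 1 (stop-cluster i-epenthesis): no segment meets the environment; /oidutiritirteod/ is unchanged.
Rule 2 (pre-rhotic lowering): /i/ is a high vowel immediately before /r/, so it lowers to [e]. /i/ is a high vowel immediately before /r/, so it lowers to [e]. /oidutiritirteod/ → oiduteriterteod.
Rule 3 (final devoicing): /d/ is a voiced stop in word-final position, so it devoices to [t]. /oiduteriterteod/ → oiduteriterteot.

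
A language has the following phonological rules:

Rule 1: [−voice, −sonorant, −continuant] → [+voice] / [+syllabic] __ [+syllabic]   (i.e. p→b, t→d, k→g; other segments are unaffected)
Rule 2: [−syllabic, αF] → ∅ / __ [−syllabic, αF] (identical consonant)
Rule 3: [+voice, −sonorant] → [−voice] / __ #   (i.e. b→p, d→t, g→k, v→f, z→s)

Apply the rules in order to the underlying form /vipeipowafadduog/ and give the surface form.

Rule 1 (intervocalic voicing): /p/ is a voiceless stop between vowels /i/ and /e/, so it voices to [b]. /p/ is a voiceless stop between vowels /i/ and /o/, so it voices to [b]. /vipeipowafadduog/ → vibeibowafadduog.
Rule 2 (degemination): /dd/ is a geminate; the first /d/ deletes. /vibeibowafadduog/ → vibeibowafaduog.
Rule 3 (final devoicing): /g/ is a voiced obstruent in word-final position, so it devoices to [k]. /vibeibowafaduog/ → vibeibowafaduok.

vibeibowafaduok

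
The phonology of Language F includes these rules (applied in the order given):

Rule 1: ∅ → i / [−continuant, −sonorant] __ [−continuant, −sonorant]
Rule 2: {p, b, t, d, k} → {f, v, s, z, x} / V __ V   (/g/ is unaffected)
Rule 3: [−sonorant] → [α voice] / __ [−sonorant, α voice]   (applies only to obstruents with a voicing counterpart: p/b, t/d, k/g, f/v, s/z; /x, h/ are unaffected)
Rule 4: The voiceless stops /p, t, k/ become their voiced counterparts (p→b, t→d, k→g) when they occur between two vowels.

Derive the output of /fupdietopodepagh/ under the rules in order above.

fufiziesofozefakh

Rule 1 (stop-cluster i-epenthesis): /p/ and /d/ form a stop–stop cluster, so [i] is inserted between them. /fupdietopodepagh/ → fupidietopodepagh.
Rule 2 (intervocalic spirantization): /p/ is a stop between vowels /u/ and /i/, so it spirantizes to the fricative [f]. /d/ is a stop between vowels /i/ and /i/, so it spirantizes to the fricative [z]. /t/ is a stop between vowels /e/ and /o/, so it spirantizes to the fricative [s]. /p/ is a stop between vowels /o/ and /o/, so it spirantizes to the fricative [f]. /d/ is a stop between vowels /o/ and /e/, so it spirantizes to the fricative [z]. /p/ is a stop between vowels /e/ and /a/, so it spirantizes to the fricative [f]. /fupidietopodepagh/ → fufiziesofozefagh.
Rule 3 (regressive voicing assimilation): /g/ precedes the voiceless obstruent /h/, so it devoices to [k] by assimilation. /fufiziesofozefagh/ → fufiziesofozefakh.
Rule 4 (intervocalic voicing): no segment meets the environment; /fufiziesofozefakh/ is unchanged.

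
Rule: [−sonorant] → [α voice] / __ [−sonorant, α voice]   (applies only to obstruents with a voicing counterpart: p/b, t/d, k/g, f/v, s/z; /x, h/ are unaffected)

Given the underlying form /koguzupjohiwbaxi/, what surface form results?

No segment of /koguzupjohiwbaxi/ meets the structural description of the rule, so the form surfaces unchanged.

koguzupjohiwbaxi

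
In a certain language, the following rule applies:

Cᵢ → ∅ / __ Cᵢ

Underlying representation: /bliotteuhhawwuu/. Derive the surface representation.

/tt/ is a geminate; the first /t/ deletes.
/hh/ is a geminate; the first /h/ deletes.
/ww/ is a geminate; the first /w/ deletes.
The other instances of /b/, /l/, /t/, /h/, /w/ do not occur in the required environment and remain unchanged.
Surface form: [blioteuhawuu].

blioteuhawuu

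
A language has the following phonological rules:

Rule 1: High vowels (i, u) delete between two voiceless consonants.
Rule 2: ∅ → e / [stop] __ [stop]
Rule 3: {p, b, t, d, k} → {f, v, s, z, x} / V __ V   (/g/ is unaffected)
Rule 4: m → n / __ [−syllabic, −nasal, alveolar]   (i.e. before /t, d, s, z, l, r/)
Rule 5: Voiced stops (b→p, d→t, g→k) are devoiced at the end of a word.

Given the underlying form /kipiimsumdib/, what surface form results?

kefiinsundip

Rule 1 (high vowel syncope): /i/ is a high vowel flanked by voiceless consonants /k/ and /p/, so it deletes. /kipiimsumdib/ → kpiimsumdib.
Rule 2 (stop-cluster e-epenthesis): /k/ and /p/ form a stop–stop cluster, so [e] is inserted between them. /kpiimsumdib/ → kepiimsumdib.
Rule 3 (intervocalic spirantization): /p/ is a stop between vowels /e/ and /i/, so it spirantizes to the fricative [f]. /kepiimsumdib/ → kefiimsumdib.
Rule 4 (nasal place assimilation): /m/ precedes the alveolar consonant /s/, so it assimilates in place to [n]. /m/ precedes the alveolar consonant /d/, so it assimilates in place to [n]. /kefiimsumdib/ → kefiinsundib.
Rule 5 (final devoicing): /b/ is a voiced stop in word-final position, so it devoices to [p]. /kefiinsundib/ → kefiinsundip.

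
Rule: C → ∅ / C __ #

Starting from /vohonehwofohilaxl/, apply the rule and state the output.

vohonehwofohilax

/l/ is the second consonant of a word-final cluster /xl/, so it deletes.
Surface form: [vohonehwofohilax].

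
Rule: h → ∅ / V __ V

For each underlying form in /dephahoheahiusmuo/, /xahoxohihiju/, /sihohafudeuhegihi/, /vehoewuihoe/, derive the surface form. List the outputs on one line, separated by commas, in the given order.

/dephahoheahiusmuo/: /h/ occurs between vowels /a/ and /o/, so it deletes. /h/ occurs between vowels /o/ and /e/, so it deletes. /h/ occurs between vowels /a/ and /i/, so it deletes. → [dephaoeaiusmuo].
/xahoxohihiju/: /h/ occurs between vowels /a/ and /o/, so it deletes. /h/ occurs between vowels /o/ and /i/, so it deletes. /h/ occurs between vowels /i/ and /i/, so it deletes. → [xaoxoiiju].
/sihohafudeuhegihi/: /h/ occurs between vowels /i/ and /o/, so it deletes. /h/ occurs between vowels /o/ and /a/, so it deletes. /h/ occurs between vowels /u/ and /e/, so it deletes. /h/ occurs between vowels /i/ and /i/, so it deletes. → [sioafudeuegii].
/vehoewuihoe/: /h/ occurs between vowels /e/ and /o/, so it deletes. /h/ occurs between vowels /i/ and /o/, so it deletes. → [veoewuioe].

dephaoeaiusmuo, xaoxoiiju, sioafudeuegii, veoewuioe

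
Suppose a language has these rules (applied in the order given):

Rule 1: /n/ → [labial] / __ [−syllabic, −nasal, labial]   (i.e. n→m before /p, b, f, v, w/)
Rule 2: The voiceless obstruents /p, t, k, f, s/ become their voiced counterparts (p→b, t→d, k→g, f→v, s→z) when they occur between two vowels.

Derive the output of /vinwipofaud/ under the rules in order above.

Rule 1 (nasal place assimilation): /n/ precedes the labial consonant /w/, so it assimilates in place to [m]. /vinwipofaud/ → vimwipofaud.
Rule 2 (intervocalic voicing): /p/ is a voiceless obstruent between vowels /i/ and /o/, so it voices to [b]. /f/ is a voiceless obstruent between vowels /o/ and /a/, so it voices to [v]. /vimwipofaud/ → vimwibovaud.

vimwibovaud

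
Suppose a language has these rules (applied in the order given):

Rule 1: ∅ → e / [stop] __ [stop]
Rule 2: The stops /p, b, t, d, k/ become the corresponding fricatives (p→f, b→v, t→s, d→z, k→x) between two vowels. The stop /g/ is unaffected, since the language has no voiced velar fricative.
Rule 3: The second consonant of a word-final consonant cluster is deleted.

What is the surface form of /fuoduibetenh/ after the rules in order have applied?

Rule 1 (stop-cluster e-epenthesis): no segment meets the environment; /fuoduibetenh/ is unchanged.
Rule 2 (intervocalic spirantization): /d/ is a stop between vowels /o/ and /u/, so it spirantizes to the fricative [z]. /b/ is a stop between vowels /i/ and /e/, so it spirantizes to the fricative [v]. /t/ is a stop between vowels /e/ and /e/, so it spirantizes to the fricative [s]. /fuoduibetenh/ → fuozuivesenh.
Rule 3 (final cluster simplification): /h/ is the second consonant of a word-final cluster /nh/, so it deletes. /fuozuivesenh/ → fuozuivesen.

fuozuivesen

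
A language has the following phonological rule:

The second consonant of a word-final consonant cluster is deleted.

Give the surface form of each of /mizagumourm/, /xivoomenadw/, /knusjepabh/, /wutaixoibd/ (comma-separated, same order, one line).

/mizagumourm/: /m/ is the second consonant of a word-final cluster /rm/, so it deletes. → [mizagumour].
/xivoomenadw/: /w/ is the second consonant of a word-final cluster /dw/, so it deletes. → [xivoomenad].
/knusjepabh/: /h/ is the second consonant of a word-final cluster /bh/, so it deletes. → [knusjepab].
/wutaixoibd/: /d/ is the second consonant of a word-final cluster /bd/, so it deletes. → [wutaixoib].

mizagumour, xivoomenad, knusjepab, wutaixoib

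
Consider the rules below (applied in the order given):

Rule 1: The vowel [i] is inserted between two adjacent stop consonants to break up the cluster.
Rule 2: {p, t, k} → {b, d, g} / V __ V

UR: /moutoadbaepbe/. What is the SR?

Rule 1 (stop-cluster i-epenthesis): /d/ and /b/ form a stop–stop cluster, so [i] is inserted between them. /p/ and /b/ form a stop–stop cluster, so [i] is inserted between them. /moutoadbaepbe/ → moutoadibaepibe.
Rule 2 (intervocalic voicing): /t/ is a voiceless stop between vowels /u/ and /o/, so it voices to [d]. /p/ is a voiceless stop between vowels /e/ and /i/, so it voices to [b]. /moutoadibaepibe/ → moudoadibaebibe.

moudoadibaebibe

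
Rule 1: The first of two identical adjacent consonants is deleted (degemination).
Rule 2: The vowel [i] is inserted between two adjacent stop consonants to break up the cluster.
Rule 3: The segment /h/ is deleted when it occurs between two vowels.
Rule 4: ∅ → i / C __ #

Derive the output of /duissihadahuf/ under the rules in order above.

Rule 1 (degemination): /ss/ is a geminate; the first /s/ deletes. /duissihadahuf/ → duisihadahuf.
Rule 2 (stop-cluster i-epenthesis): no segment meets the environment; /duisihadahuf/ is unchanged.
Rule 3 (intervocalic h-deletion): /h/ occurs between vowels /i/ and /a/, so it deletes. /h/ occurs between vowels /a/ and /u/, so it deletes. /duisihadahuf/ → duisiadauf.
Rule 4 (final i-epenthesis): the form ends in the consonant /f/, so [i] is inserted word-finally. /duisiadauf/ → duisiadaufi.

duisiadaufi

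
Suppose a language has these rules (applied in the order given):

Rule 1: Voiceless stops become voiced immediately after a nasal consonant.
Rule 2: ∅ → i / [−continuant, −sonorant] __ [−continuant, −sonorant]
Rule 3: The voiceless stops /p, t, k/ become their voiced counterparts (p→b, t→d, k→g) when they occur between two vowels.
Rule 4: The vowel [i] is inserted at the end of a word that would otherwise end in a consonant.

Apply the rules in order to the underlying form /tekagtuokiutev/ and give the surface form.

tegagiduogiudevi

Rule 1 (post-nasal voicing): no segment meets the environment; /tekagtuokiutev/ is unchanged.
Rule 2 (stop-cluster i-epenthesis): /g/ and /t/ form a stop–stop cluster, so [i] is inserted between them. /tekagtuokiutev/ → tekagituokiutev.
Rule 3 (intervocalic voicing): /k/ is a voiceless stop between vowels /e/ and /a/, so it voices to [g]. /t/ is a voiceless stop between vowels /i/ and /u/, so it voices to [d]. /k/ is a voiceless stop between vowels /o/ and /i/, so it voices to [g]. /t/ is a voiceless stop between vowels /u/ and /e/, so it voices to [d]. /tekagituokiutev/ → tegagiduogiudev.
Rule 4 (final i-epenthesis): the form ends in the consonant /v/, so [i] is inserted word-finally. /tegagiduogiudev/ → tegagiduogiudevi.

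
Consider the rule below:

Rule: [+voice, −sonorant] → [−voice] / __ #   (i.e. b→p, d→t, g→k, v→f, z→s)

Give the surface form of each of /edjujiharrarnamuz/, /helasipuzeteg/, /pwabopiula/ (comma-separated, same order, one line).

/edjujiharrarnamuz/: /z/ is a voiced obstruent in word-final position, so it devoices to [s]. → [edjujiharrarnamus].
/helasipuzeteg/: /g/ is a voiced obstruent in word-final position, so it devoices to [k]. → [helasipuzetek].
/pwabopiula/: the rule's environment is not met; surfaces unchanged as [pwabopiula].

edjujiharrarnamus, helasipuzetek, pwabopiula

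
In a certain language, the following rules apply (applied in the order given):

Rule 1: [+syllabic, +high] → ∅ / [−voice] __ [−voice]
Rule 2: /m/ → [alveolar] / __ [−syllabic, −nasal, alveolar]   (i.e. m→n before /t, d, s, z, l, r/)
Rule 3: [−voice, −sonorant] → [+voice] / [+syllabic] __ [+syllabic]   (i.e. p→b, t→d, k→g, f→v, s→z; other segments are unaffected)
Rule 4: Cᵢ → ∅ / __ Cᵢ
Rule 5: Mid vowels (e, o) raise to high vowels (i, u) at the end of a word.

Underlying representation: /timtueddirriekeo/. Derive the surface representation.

Rule 1 (high vowel syncope): no segment meets the environment; /timtueddirriekeo/ is unchanged.
Rule 2 (nasal place assimilation): /m/ precedes the alveolar consonant /t/, so it assimilates in place to [n]. /timtueddirriekeo/ → tintueddirriekeo.
Rule 3 (intervocalic voicing): /k/ is a voiceless obstruent between vowels /e/ and /e/, so it voices to [g]. /tintueddirriekeo/ → tintueddirriegeo.
Rule 4 (degemination): /dd/ is a geminate; the first /d/ deletes. /rr/ is a geminate; the first /r/ deletes. /tintueddirriegeo/ → tintuediriegeo.
Rule 5 (final vowel raising): /o/ is a mid vowel in word-final position, so it raises to [u]. /tintuediriegeo/ → tintuediriegeu.

tintuediriegeu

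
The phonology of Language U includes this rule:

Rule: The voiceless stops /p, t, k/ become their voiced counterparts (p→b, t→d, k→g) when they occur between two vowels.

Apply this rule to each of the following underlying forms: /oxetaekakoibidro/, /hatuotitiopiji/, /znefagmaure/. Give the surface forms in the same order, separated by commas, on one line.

oxedaegagoibidro, haduodidiobiji, znefagmaure

/oxetaekakoibidro/: /t/ is a voiceless stop between vowels /e/ and /a/, so it voices to [d]. /k/ is a voiceless stop between vowels /e/ and /a/, so it voices to [g]. /k/ is a voiceless stop between vowels /a/ and /o/, so it voices to [g]. → [oxedaegagoibidro].
/hatuotitiopiji/: /t/ is a voiceless stop between vowels /a/ and /u/, so it voices to [d]. /t/ is a voiceless stop between vowels /o/ and /i/, so it voices to [d]. /t/ is a voiceless stop between vowels /i/ and /i/, so it voices to [d]. /p/ is a voiceless stop between vowels /o/ and /i/, so it voices to [b]. → [haduodidiobiji].
/znefagmaure/: the rule's environment is not met; surfaces unchanged as [znefagmaure].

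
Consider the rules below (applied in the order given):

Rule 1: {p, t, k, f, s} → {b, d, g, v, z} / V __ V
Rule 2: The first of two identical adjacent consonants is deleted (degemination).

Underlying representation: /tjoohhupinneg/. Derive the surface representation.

Rule 1 (intervocalic voicing): /p/ is a voiceless obstruent between vowels /u/ and /i/, so it voices to [b]. /tjoohhupinneg/ → tjoohhubinneg.
Rule 2 (degemination): /hh/ is a geminate; the first /h/ deletes. /nn/ is a geminate; the first /n/ deletes. /tjoohhubinneg/ → tjoohubineg.

tjoohubineg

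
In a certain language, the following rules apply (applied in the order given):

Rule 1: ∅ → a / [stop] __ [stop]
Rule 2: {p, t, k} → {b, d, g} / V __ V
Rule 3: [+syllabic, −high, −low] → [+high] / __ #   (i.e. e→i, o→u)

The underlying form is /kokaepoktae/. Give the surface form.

kogaebogadai

Rule 1 (stop-cluster a-epenthesis): /k/ and /t/ form a stop–stop cluster, so [a] is inserted between them. /kokaepoktae/ → kokaepokatae.
Rule 2 (intervocalic voicing): /k/ is a voiceless stop between vowels /o/ and /a/, so it voices to [g]. /p/ is a voiceless stop between vowels /e/ and /o/, so it voices to [b]. /k/ is a voiceless stop between vowels /o/ and /a/, so it voices to [g]. /t/ is a voiceless stop between vowels /a/ and /a/, so it voices to [d]. /kokaepokatae/ → kogaebogadae.
Rule 3 (final vowel raising): /e/ is a mid vowel in word-final position, so it raises to [i]. /kogaebogadae/ → kogaebogadai.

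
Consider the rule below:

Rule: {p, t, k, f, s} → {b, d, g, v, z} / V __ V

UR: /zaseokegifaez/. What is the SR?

/s/ is a voiceless obstruent between vowels /a/ and /e/, so it voices to [z].
/k/ is a voiceless obstruent between vowels /o/ and /e/, so it voices to [g].
/f/ is a voiceless obstruent between vowels /i/ and /a/, so it voices to [v].
Surface form: [zazeogegivaez].

zazeogegivaez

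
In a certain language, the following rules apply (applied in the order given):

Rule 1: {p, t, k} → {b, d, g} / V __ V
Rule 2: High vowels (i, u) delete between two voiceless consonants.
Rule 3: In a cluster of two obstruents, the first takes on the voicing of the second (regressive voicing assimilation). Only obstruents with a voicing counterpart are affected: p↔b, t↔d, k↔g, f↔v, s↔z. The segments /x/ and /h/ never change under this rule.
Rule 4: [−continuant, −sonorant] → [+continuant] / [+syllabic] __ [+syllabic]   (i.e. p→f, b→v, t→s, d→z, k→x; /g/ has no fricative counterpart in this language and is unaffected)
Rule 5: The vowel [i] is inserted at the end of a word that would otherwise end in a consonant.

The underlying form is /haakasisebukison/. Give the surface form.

Rule 1 (intervocalic voicing): /k/ is a voiceless stop between vowels /a/ and /a/, so it voices to [g]. /k/ is a voiceless stop between vowels /u/ and /i/, so it voices to [g]. /haakasisebukison/ → haagasisebugison.
Rule 2 (high vowel syncope): /i/ is a high vowel flanked by voiceless consonants /s/ and /s/, so it deletes. /haagasisebugison/ → haagassebugison.
Rule 3 (regressive voicing assimilation): no segment meets the environment; /haagassebugison/ is unchanged.
Rule 4 (intervocalic spirantization): /b/ is a stop between vowels /e/ and /u/, so it spirantizes to the fricative [v]. /haagassebugison/ → haagassevugison.
Rule 5 (final i-epenthesis): the form ends in the consonant /n/, so [i] is inserted word-finally. /haagassevugison/ → haagassevugisoni.

haagassevugisoni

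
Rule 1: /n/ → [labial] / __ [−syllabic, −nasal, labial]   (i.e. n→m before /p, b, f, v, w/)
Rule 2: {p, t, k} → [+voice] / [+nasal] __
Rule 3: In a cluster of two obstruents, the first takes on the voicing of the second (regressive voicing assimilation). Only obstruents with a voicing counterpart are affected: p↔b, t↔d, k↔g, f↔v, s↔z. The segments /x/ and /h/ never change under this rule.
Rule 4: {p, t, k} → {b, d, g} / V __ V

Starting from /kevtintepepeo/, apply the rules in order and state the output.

Rule 1 (nasal place assimilation): no segment meets the environment; /kevtintepepeo/ is unchanged.
Rule 2 (post-nasal voicing): /t/ is a voiceless stop immediately after the nasal /n/, so it voices to [d]. /kevtintepepeo/ → kevtindepepeo.
Rule 3 (regressive voicing assimilation): /v/ precedes the voiceless obstruent /t/, so it devoices to [f] by assimilation. /kevtindepepeo/ → keftindepepeo.
Rule 4 (intervocalic voicing): /p/ is a voiceless stop between vowels /e/ and /e/, so it voices to [b]. /p/ is a voiceless stop between vowels /e/ and /e/, so it voices to [b]. /keftindepepeo/ → keftindebebeo.

keftindebebeo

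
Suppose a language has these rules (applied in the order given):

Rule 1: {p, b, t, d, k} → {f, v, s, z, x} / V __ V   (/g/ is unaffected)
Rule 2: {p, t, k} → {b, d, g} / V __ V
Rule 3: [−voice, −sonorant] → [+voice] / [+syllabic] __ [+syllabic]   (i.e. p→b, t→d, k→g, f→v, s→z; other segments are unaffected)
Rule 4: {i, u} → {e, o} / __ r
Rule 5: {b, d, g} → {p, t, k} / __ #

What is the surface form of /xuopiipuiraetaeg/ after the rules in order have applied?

Rule 1 (intervocalic spirantization): /p/ is a stop between vowels /o/ and /i/, so it spirantizes to the fricative [f]. /p/ is a stop between vowels /i/ and /u/, so it spirantizes to the fricative [f]. /t/ is a stop between vowels /e/ and /a/, so it spirantizes to the fricative [s]. /xuopiipuiraetaeg/ → xuofiifuiraesaeg.
Rule 2 (intervocalic voicing): no segment meets the environment; /xuofiifuiraesaeg/ is unchanged.
Rule 3 (intervocalic voicing): /f/ is a voiceless obstruent between vowels /o/ and /i/, so it voices to [v]. /f/ is a voiceless obstruent between vowels /i/ and /u/, so it voices to [v]. /s/ is a voiceless obstruent between vowels /e/ and /a/, so it voices to [z]. /xuofiifuiraesaeg/ → xuoviivuiraezaeg.
Rule 4 (pre-rhotic lowering): /i/ is a high vowel immediately before /r/, so it lowers to [e]. /xuoviivuiraezaeg/ → xuoviivueraezaeg.
Rule 5 (final devoicing): /g/ is a voiced stop in word-final position, so it devoices to [k]. /xuoviivueraezaeg/ → xuoviivueraezaek.

xuoviivueraezaek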